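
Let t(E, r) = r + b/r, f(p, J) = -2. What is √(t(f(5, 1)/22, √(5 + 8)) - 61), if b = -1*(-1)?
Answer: √(-10309 + 182*√13)/13 ≈ 7.5576*I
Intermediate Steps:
b = 1
t(E, r) = r + 1/r
√(t(f(5, 1)/22, √(5 + 8)) - 61) = √((√(5 + 8) + 1/(√(5 + 8))) - 61) = √((√13 + 1/(√13)) - 61) = √((√13 + √13/13) - 61) = √(14*√13/13 - 61) = √(-61 + 14*√13/13)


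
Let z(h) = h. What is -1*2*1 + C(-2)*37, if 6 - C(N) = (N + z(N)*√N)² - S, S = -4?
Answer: 220 - 296*I*√2 ≈ 220.0 - 418.61*I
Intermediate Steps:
C(N) = 2 - (N + N^(3/2))² (C(N) = 6 - ((N + N*√N)² - 1*(-4)) = 6 - ((N + N^(3/2))² + 4) = 6 - (4 + (N + N^(3/2))²) = 6 + (-4 - (N + N^(3/2))²) = 2 - (N + N^(3/2))²)
-1*2*1 + C(-2)*37 = -1*2*1 + (2 - (-2 + (-2)^(3/2))²)*37 = -2*1 + (2 - (-2 - 2*I*√2)²)*37 = -2 + (74 - 37*(-2 - 2*I*√2)²) = 72 - 37*(-2 - 2*I*√2)²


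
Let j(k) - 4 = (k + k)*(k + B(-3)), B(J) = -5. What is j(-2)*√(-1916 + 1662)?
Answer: 32*I*√254 ≈ 510.0*I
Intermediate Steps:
j(k) = 4 + 2*k*(-5 + k) (j(k) = 4 + (k + k)*(k - 5) = 4 + (2*k)*(-5 + k) = 4 + 2*k*(-5 + k))
j(-2)*√(-1916 + 1662) = (4 - 10*(-2) + 2*(-2)²)*√(-1916 + 1662) = (4 + 20 + 2*4)*√(-254) = (4 + 20 + 8)*(I*√254) = 32*(I*√254) = 32*I*√254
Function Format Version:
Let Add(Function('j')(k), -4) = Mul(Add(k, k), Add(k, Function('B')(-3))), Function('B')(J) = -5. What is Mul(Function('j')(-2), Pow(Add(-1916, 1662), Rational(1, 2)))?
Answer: Mul(32, I, Pow(254, Rational(1, 2))) ≈ Mul(510.00, I)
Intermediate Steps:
Function('j')(k) = Add(4, Mul(2, k, Add(-5, k))) (Function('j')(k) = Add(4, Mul(Add(k, k), Add(k, -5))) = Add(4, Mul(Mul(2, k), Add(-5, k))) = Add(4, Mul(2, k, Add(-5, k))))
Mul(Function('j')(-2), Pow(Add(-1916, 1662), Rational(1, 2))) = Mul(Add(4, Mul(-10, -2), Mul(2, Pow(-2, 2))), Pow(Add(-1916, 1662), Rational(1, 2))) = Mul(Add(4, 20, Mul(2, 4)), Pow(-254, Rational(1, 2))) = Mul(Add(4, 20, 8), Mul(I, Pow(254, Rational(1, 2)))) = Mul(32, Mul(I, Pow(254, Rational(1, 2)))) = Mul(32, I, Pow(254, Rational(1, 2)))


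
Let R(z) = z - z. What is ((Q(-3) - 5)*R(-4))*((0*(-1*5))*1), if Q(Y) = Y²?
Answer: 0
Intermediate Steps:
R(z) = 0
((Q(-3) - 5)*R(-4))*((0*(-1*5))*1) = (((-3)² - 5)*0)*((0*(-1*5))*1) = ((9 - 5)*0)*((0*(-5))*1) = (4*0)*(0*1) = 0*0 = 0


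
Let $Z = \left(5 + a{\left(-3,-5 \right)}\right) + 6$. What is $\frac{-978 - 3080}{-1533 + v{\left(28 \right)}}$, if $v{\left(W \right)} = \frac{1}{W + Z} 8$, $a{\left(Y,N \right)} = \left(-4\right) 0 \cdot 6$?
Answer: $\frac{158262}{59779} \approx 2.6475$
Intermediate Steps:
$a{\left(Y,N \right)} = 0$ ($a{\left(Y,N \right)} = 0 \cdot 6 = 0$)
$Z = 11$ ($Z = \left(5 + 0\right) + 6 = 5 + 6 = 11$)
$v{\left(W \right)} = \frac{8}{11 + W}$ ($v{\left(W \right)} = \frac{1}{W + 11} \cdot 8 = \frac{1}{11 + W} 8 = \frac{8}{11 + W}$)
$\frac{-978 - 3080}{-1533 + v{\left(28 \right)}} = \frac{-978 - 3080}{-1533 + \frac{8}{11 + 28}} = - \frac{4058}{-1533 + \frac{8}{39}} = - \frac{4058}{- \frac{59779}{39}} = \left(-4058\right) \left(- \frac{39}{59779}\right) = \frac{158262}{59779}$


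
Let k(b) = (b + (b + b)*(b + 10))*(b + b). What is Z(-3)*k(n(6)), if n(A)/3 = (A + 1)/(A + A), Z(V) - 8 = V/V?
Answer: 21609/16 ≈ 1350.6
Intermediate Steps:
Z(V) = 9 (Z(V) = 8 + V/V = 8 + 1 = 9)
n(A) = 3*(1 + A)/(2*A) (n(A) = 3*((A + 1)/(A + A)) = 3*((1 + A)/((2*A))) = 3*((1 + A)*(1/(2*A))) = 3*((1 + A)/(2*A)) = 3*(1 + A)/(2*A))
k(b) = 2*b*(b + 2*b*(10 + b)) (k(b) = (b + (2*b)*(10 + b))*(2*b) = (b + 2*b*(10 + b))*(2*b) = 2*b*(b + 2*b*(10 + b)))
Z(-3)*k(n(6)) = 9*(((3/2)*(1 + 6)/6)²*(42 + 4*((3/2)*(1 + 6)/6))) = 9*(((3/2)*(⅙)*7)²*(42 + 4*((3/2)*(⅙)*7))) = 9*((7/4)²*(42 + 4*(7/4))) = 9*(49*(42 + 7)/16) = 9*((49/16)*49) = 9*(2401/16) = 21609/16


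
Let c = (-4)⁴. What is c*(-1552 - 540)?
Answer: -535552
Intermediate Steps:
c = 256
c*(-1552 - 540) = 256*(-1552 - 540) = 256*(-2092) = -535552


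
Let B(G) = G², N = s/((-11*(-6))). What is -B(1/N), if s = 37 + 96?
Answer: -4356/17689 ≈ -0.24625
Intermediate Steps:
s = 133
N = 133/66 (N = 133/((-11*(-6))) = 133/66 ≈ 2.0152)
-B(1/N) = -(1/(133/66))² = -(66/133)² = -1*4356/17689 = -4356/17689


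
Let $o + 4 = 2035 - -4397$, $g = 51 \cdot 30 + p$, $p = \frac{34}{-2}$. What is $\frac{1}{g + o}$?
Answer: $\frac{1}{7941} \approx 0.00012593$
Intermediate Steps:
$p = -17$ ($p = 34 \left(- \frac{1}{2}\right) = -17$)
$g = 1513$ ($g = 51 \cdot 30 - 17 = 1530 - 17 = 1513$)
$o = 6428$ ($o = -4 + \left(2035 - -4397\right) = -4 + \left(2035 + 4397\right) = -4 + 6432 = 6428$)
$\frac{1}{g + o} = \frac{1}{1513 + 6428} = \frac{1}{7941}$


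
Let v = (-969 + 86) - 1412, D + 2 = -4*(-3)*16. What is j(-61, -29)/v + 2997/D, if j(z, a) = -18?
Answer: 152923/9690 ≈ 15.782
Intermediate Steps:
D = 190 (D = -2 - 4*(-3)*16 = -2 + 12*16 = -2 + 192 = 190)
v = -2295 (v = -883 - 1412 = -2295)
j(-61, -29)/v + 2997/D = -18/(-2295) + 2997/190 = -18*(-1/2295) + 2997*(1/190) = 2/255 + 2997/190 = 152923/9690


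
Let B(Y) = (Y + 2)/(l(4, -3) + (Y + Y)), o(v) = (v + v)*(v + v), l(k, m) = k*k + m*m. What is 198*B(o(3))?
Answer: 7524/97 ≈ 77.567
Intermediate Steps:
l(k, m) = k**2 + m**2
o(v) = 4*v**2 (o(v) = (2*v)*(2*v) = 4*v**2)
B(Y) = (2 + Y)/(25 + 2*Y) (B(Y) = (Y + 2)/((4**2 + (-3)**2) + (Y + Y)) = (2 + Y)/((16 + 9) + 2*Y) = (2 + Y)/(25 + 2*Y))
198*B(o(3)) = 198*((2 + 4*3**2)/(25 + 2*(4*3**2))) = 198*((2 + 4*9)/(25 + 2*(4*9))) = 198*((2 + 36)/(25 + 2*36)) = 198*(38/(25 + 72)) = 198*(38/97) = 7524/97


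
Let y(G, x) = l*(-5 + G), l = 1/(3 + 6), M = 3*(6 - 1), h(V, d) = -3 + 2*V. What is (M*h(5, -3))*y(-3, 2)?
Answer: -280/3 ≈ -93.333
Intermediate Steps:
M = 15 (M = 3*5 = 15)
l = ⅑ (l = 1/9 = ⅑ ≈ 0.11111)
y(G, x) = -5/9 + G/9 (y(G, x) = (-5 + G)/9 = -5/9 + G/9)
(M*h(5, -3))*y(-3, 2) = (15*(-3 + 2*5))*(-5/9 + (⅑)*(-3)) = (15*(-3 + 10))*(-5/9 - ⅓) = (15*7)*(-8/9) = 105*(-8/9) = -280/3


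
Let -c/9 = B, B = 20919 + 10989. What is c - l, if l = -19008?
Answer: -268164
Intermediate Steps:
B = 31908
c = -287172 (c = -9*31908 = -287172)
c - l = -287172 - 1*(-19008) = -287172 + 19008 = -268164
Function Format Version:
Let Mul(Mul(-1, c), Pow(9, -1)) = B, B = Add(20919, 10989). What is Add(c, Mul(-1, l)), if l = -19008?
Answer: -268164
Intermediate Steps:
B = 31908
c = -287172 (c = Mul(-9, 31908) = -287172)
Add(c, Mul(-1, l)) = Add(-287172, Mul(-1, -19008)) = Add(-287172, 19008) = -268164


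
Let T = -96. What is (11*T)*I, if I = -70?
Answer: 73920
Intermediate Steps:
(11*T)*I = (11*(-96))*(-70) = -1056*(-70) = 73920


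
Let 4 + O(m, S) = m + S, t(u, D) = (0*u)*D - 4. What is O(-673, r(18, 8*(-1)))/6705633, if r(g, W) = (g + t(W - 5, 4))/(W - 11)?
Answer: -12877/127407027 ≈ -0.00010107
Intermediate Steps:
t(u, D) = -4 (t(u, D) = 0*D - 4 = 0 - 4 = -4)
r(g, W) = (-4 + g)/(-11 + W) (r(g, W) = (g - 4)/(W - 11) = (-4 + g)/(-11 + W))
O(m, S) = -4 + S + m (O(m, S) = -4 + (m + S) = -4 + (S + m) = -4 + S + m)
O(-673, r(18, 8*(-1)))/6705633 = (-4 + (-4 + 18)/(-11 + 8*(-1)) - 673)/6705633 = (-4 + 14/(-11 - 8) - 673)*(1/6705633) = (-4 + 14/(-19) - 673)*(1/6705633) = (-4 - 1/19*14 - 673)*(1/6705633) = (-4 - 14/19 - 673)*(1/6705633) = -12877/19*1/6705633 = -12877/127407027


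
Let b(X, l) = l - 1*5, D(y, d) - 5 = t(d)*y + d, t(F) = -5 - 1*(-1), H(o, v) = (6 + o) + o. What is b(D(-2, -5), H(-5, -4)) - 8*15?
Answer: -129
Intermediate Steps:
H(o, v) = 6 + 2*o
t(F) = -4 (t(F) = -5 + 1 = -4)
D(y, d) = 5 + d - 4*y (D(y, d) = 5 + (-4*y + d) = 5 + (d - 4*y) = 5 + d - 4*y)
b(X, l) = -5 + l (b(X, l) = l - 5 = -5 + l)
b(D(-2, -5), H(-5, -4)) - 8*15 = (-5 + (6 + 2*(-5))) - 8*15 = (-5 + (6 - 10)) - 120 = (-5 - 4) - 120 = -9 - 120 = -129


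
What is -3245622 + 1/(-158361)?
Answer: -513979945543/158361 ≈ -3.2456e+6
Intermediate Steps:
-3245622 + 1/(-158361) = -3245622 - 1/158361 = -513979945543/158361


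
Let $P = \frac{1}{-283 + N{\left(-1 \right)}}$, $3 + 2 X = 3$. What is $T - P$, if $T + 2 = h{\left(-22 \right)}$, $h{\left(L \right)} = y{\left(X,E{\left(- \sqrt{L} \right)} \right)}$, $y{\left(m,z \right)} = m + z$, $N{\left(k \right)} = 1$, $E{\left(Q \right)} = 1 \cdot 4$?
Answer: $\frac{565}{282} \approx 2.0035$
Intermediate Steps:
$E{\left(Q \right)} = 4$
$X = 0$ ($X = - \frac{3}{2} + \frac{1}{2} \cdot 3 = - \frac{3}{2} + \frac{3}{2} = 0$)
$P = - \frac{1}{282}$ ($P = \frac{1}{-283 + 1} = \frac{1}{-282} = - \frac{1}{282} \approx -0.0035461$)
$h{\left(L \right)} = 4$ ($h{\left(L \right)} = 0 + 4 = 4$)
$T = 2$ ($T = -2 + 4 = 2$)
$T - P = 2 - - \frac{1}{282} = 2 + \frac{1}{282} = \frac{565}{282}$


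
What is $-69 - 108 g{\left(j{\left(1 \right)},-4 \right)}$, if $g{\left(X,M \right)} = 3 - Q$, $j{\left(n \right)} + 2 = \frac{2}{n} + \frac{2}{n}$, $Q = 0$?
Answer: $-393$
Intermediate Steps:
$j{\left(n \right)} = -2 + \frac{4}{n}$ ($j{\left(n \right)} = -2 + \left(\frac{2}{n} + \frac{2}{n}\right) = -2 + \frac{4}{n}$)
$g{\left(X,M \right)} = 3$ ($g{\left(X,M \right)} = 3 - 0 = 3 + 0 = 3$)
$-69 - 108 g{\left(j{\left(1 \right)},-4 \right)} = -69 - 324 = -393$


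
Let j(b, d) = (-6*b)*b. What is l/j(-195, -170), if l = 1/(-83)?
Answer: 1/18936450 ≈ 5.2808e-8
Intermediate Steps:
l = -1/83 ≈ -0.012048
j(b, d) = -6*b**2
l/j(-195, -170) = -1/83/(-6*(-195)**2) = -1/83/(-6*38025) = -1/83/(-228150) = -1/228150*(-1/83) = 1/18936450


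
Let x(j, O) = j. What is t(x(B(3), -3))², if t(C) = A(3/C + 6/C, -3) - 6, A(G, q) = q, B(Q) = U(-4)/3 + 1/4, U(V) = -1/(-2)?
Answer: 81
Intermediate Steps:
U(V) = ½ (U(V) = -1*(-½) = ½)
B(Q) = 5/12 (B(Q) = (½)/3 + 1/4 = (½)*(⅓) + 1*(¼) = ⅙ + ¼ = 5/12)
t(C) = -9 (t(C) = -3 - 6 = -9)
t(x(B(3), -3))² = (-9)² = 81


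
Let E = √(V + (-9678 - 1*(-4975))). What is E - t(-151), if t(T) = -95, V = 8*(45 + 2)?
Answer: 95 + I*√4327 ≈ 95.0 + 65.78*I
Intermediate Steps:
V = 376 (V = 8*47 = 376)
E = I*√4327 (E = √(376 + (-9678 - 1*(-4975))) = √(376 + (-9678 + 4975)) = √(376 - 4703) = √(-4327) = I*√4327 ≈ 65.78*I)
E - t(-151) = I*√4327 - 1*(-95) = I*√4327 + 95 = 95 + I*√4327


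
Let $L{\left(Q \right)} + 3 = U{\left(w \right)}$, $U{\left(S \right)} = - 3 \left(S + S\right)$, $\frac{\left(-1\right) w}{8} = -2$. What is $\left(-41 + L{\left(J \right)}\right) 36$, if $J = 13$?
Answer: $-5040$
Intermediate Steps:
$w = 16$ ($w = \left(-8\right) \left(-2\right) = 16$)
$U{\left(S \right)} = - 6 S$ ($U{\left(S \right)} = - 3 \cdot 2 S = - 6 S$)
$L{\left(Q \right)} = -99$ ($L{\left(Q \right)} = -3 - 96 = -99$)
$\left(-41 + L{\left(J \right)}\right) 36 = \left(-41 - 99\right) 36 = \left(-140\right) 36 = -5040$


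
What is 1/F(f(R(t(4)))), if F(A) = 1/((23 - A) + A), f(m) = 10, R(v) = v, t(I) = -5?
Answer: 23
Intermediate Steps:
F(A) = 1/23
1/F(f(R(t(4)))) = 1/(1/23) = 23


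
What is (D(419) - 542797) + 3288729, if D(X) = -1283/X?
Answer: 1150544225/419 ≈ 2.7459e+6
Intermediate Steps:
(D(419) - 542797) + 3288729 = (-1283/419 - 542797) + 3288729 = -227433226/419 + 3288729 = 1150544225/419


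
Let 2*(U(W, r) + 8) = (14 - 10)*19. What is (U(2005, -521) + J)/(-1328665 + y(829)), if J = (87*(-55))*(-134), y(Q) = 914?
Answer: -641220/1327751 ≈ -0.48294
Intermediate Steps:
U(W, r) = 30 (U(W, r) = -8 + ((14 - 10)*19)/2 = -8 + (4*19)/2 = -8 + (½)*76 = -8 + 38 = 30)
J = 641190 (J = -4785*(-134) = 641190)
(U(2005, -521) + J)/(-1328665 + y(829)) = (30 + 641190)/(-1328665 + 914) = 641220/(-1327751) = 641220*(-1/1327751) = -641220/1327751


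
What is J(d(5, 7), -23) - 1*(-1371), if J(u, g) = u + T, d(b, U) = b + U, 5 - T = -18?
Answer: 1406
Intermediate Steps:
T = 23 (T = 5 - 1*(-18) = 5 + 18 = 23)
d(b, U) = U + b
J(u, g) = 23 + u (J(u, g) = u + 23 = 23 + u)
J(d(5, 7), -23) - 1*(-1371) = (23 + (7 + 5)) - 1*(-1371) = (23 + 12) + 1371 = 35 + 1371 = 1406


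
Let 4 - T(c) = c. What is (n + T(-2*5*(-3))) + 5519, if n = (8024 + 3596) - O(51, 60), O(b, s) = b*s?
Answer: 14053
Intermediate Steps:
T(c) = 4 - c
n = 8560 (n = (8024 + 3596) - 51*60 = 11620 - 1*3060 = 11620 - 3060 = 8560)
(n + T(-2*5*(-3))) + 5519 = (8560 + (4 - (-2*5)*(-3))) + 5519 = (8560 + (4 - (-10)*(-3))) + 5519 = (8560 + (4 - 1*30)) + 5519 = (8560 + (4 - 30)) + 5519 = (8560 - 26) + 5519 = 8534 + 5519 = 14053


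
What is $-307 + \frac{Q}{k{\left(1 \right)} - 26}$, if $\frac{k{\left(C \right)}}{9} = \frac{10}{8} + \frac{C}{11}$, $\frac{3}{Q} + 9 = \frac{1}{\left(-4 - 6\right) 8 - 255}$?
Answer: $- \frac{141884959}{462202} \approx -306.98$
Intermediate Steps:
$Q = - \frac{1005}{3016}$ ($Q = \frac{3}{-9 + \frac{1}{\left(-4 - 6\right) 8 - 255}} = \frac{3}{-9 + \frac{1}{\left(-10\right) 8 - 255}} = \frac{3}{-9 + \frac{1}{-80 - 255}} = \frac{3}{-9 + \frac{1}{-335}} = \frac{3}{-9 - \frac{1}{335}} = \frac{3}{- \frac{3016}{335}} = 3 \left(- \frac{335}{3016}\right) = - \frac{1005}{3016} \approx -0.33322$)
$k{\left(C \right)} = \frac{45}{4} + \frac{9 C}{11}$ ($k{\left(C \right)} = 9 \left(\frac{10}{8} + \frac{C}{11}\right) = 9 \left(10 \cdot \frac{1}{8} + C \frac{1}{11}\right) = 9 \left(\frac{5}{4} + \frac{C}{11}\right) = \frac{45}{4} + \frac{9 C}{11}$)
$-307 + \frac{Q}{k{\left(1 \right)} - 26} = -307 + \frac{1}{\left(\frac{45}{4} + \frac{9}{11} \cdot 1\right) - 26} \left(- \frac{1005}{3016}\right) = -307 + \frac{1}{\left(\frac{45}{4} + \frac{9}{11}\right) - 26} \left(- \frac{1005}{3016}\right) = -307 + \frac{1}{\frac{531}{44} - 26} \left(- \frac{1005}{3016}\right) = -307 + \frac{1}{- \frac{613}{44}} \left(- \frac{1005}{3016}\right) = -307 - - \frac{11055}{462202} = -307 + \frac{11055}{462202} = - \frac{141884959}{462202}$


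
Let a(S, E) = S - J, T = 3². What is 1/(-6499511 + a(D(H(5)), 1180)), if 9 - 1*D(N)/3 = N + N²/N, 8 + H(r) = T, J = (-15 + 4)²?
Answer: -1/6499611 ≈ -1.5386e-7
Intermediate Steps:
T = 9
J = 121 (J = (-11)² = 121)
H(r) = 1 (H(r) = -8 + 9 = 1)
D(N) = 27 - 6*N (D(N) = 27 - 3*(N + N²/N) = 27 - 3*(N + N) = 27 - 6*N)
a(S, E) = -121 + S (a(S, E) = S - 1*121 = S - 121 = -121 + S)
1/(-6499511 + a(D(H(5)), 1180)) = 1/(-6499511 + (-121 + (27 - 6*1))) = 1/(-6499511 + (-121 + (27 - 6))) = 1/(-6499511 + (-121 + 21)) = 1/(-6499511 - 100) = 1/(-6499611) = -1/6499611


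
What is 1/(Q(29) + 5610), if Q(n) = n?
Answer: 1/5639 ≈ 0.00017734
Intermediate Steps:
1/(Q(29) + 5610) = 1/(29 + 5610) = 1/5639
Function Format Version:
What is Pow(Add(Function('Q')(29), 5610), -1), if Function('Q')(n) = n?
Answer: Rational(1, 5639) ≈ 0.00017734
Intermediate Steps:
Pow(Add(Function('Q')(29), 5610), -1) = Pow(Add(29, 5610), -1) = Pow(5639, -1) = Rational(1, 5639)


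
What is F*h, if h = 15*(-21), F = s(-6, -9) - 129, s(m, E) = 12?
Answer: 36855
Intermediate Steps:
F = -117 (F = 12 - 129 = -117)
h = -315
F*h = -117*(-315) = 36855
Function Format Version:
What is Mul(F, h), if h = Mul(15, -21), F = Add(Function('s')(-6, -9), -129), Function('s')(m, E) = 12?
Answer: 36855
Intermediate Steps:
F = -117 (F = Add(12, -129) = -117)
h = -315
Mul(F, h) = Mul(-117, -315) = 36855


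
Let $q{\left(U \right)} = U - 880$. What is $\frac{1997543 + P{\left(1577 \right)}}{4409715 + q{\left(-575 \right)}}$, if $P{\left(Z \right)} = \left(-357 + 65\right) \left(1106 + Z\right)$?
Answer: $\frac{1214107}{4408260} \approx 0.27542$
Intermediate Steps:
$P{\left(Z \right)} = -322952 - 292 Z$ ($P{\left(Z \right)} = - 292 \left(1106 + Z\right) = -322952 - 292 Z$)
$q{\left(U \right)} = -880 + U$ ($q{\left(U \right)} = U - 880 = -880 + U$)
$\frac{1997543 + P{\left(1577 \right)}}{4409715 + q{\left(-575 \right)}} = \frac{1997543 - 783436}{4409715 - 1455} = \frac{1997543 - 783436}{4408260} = 1214107 \cdot \frac{1}{4408260} = \frac{1214107}{4408260}$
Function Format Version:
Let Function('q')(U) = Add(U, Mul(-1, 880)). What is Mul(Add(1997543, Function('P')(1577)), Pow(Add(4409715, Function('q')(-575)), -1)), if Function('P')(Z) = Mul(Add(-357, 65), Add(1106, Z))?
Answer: Rational(1214107, 4408260) ≈ 0.27542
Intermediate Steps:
Function('P')(Z) = Add(-322952, Mul(-292, Z)) (Function('P')(Z) = Mul(-292, Add(1106, Z)) = Add(-322952, Mul(-292, Z)))
Function('q')(U) = Add(-880, U) (Function('q')(U) = Add(U, -880) = Add(-880, U))
Mul(Add(1997543, Function('P')(1577)), Pow(Add(4409715, Function('q')(-575)), -1)) = Mul(Add(1997543, Add(-322952, Mul(-292, 1577))), Pow(Add(4409715, Add(-880, -575)), -1)) = Mul(Add(1997543, Add(-322952, -460484)), Pow(Add(4409715, -1455), -1)) = Mul(Add(1997543, -783436), Pow(4408260, -1)) = Mul(1214107, Rational(1, 4408260)) = Rational(1214107, 4408260)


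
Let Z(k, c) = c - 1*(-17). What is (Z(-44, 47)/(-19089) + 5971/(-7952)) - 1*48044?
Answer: -1041855492197/21685104 ≈ -48045.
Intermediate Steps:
Z(k, c) = 17 + c (Z(k, c) = c + 17 = 17 + c)
(Z(-44, 47)/(-19089) + 5971/(-7952)) - 1*48044 = ((17 + 47)/(-19089) + 5971/(-7952)) - 1*48044 = (64*(-1/19089) + 5971*(-1/7952)) - 48044 = (-64/19089 - 853/1136) - 48044 = -16355621/21685104 - 48044 = -1041855492197/21685104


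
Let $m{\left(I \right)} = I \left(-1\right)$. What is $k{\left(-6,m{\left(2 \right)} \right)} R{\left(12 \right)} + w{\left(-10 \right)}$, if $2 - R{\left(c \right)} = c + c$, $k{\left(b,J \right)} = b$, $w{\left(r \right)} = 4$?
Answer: $136$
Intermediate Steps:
$m{\left(I \right)} = - I$
$R{\left(c \right)} = 2 - 2 c$ ($R{\left(c \right)} = 2 - \left(c + c\right) = 2 - 2 c$)
$k{\left(-6,m{\left(2 \right)} \right)} R{\left(12 \right)} + w{\left(-10 \right)} = - 6 \left(2 - 24\right) + 4 = \left(-6\right) \left(-22\right) + 4 = 132 + 4 = 136$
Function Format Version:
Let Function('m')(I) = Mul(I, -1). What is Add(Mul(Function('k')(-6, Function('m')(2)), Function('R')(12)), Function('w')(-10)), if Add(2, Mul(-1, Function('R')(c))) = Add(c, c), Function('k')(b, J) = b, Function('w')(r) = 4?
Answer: 136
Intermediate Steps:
Function('m')(I) = Mul(-1, I)
Function('R')(c) = Add(2, Mul(-2, c)) (Function('R')(c) = Add(2, Mul(-1, Add(c, c))) = Add(2, Mul(-1, Mul(2, c))) = Add(2, Mul(-2, c)))
Add(Mul(Function('k')(-6, Function('m')(2)), Function('R')(12)), Function('w')(-10)) = Add(Mul(-6, Add(2, Mul(-2, 12))), 4) = Add(Mul(-6, Add(2, -24)), 4) = Add(Mul(-6, -22), 4) = Add(132, 4) = 136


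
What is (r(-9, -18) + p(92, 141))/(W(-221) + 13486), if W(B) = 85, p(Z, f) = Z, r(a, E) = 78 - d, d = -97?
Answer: 267/13571 ≈ 0.019674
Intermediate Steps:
r(a, E) = 175 (r(a, E) = 78 - 1*(-97) = 78 + 97 = 175)
(r(-9, -18) + p(92, 141))/(W(-221) + 13486) = (175 + 92)/(85 + 13486) = 267/13571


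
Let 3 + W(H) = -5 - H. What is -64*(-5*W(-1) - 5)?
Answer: -1920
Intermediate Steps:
W(H) = -8 - H (W(H) = -3 + (-5 - H) = -8 - H)
-64*(-5*W(-1) - 5) = -64*(-5*(-8 - 1*(-1)) - 5) = -64*(-5*(-8 + 1) - 5) = -64*(-5*(-7) - 5) = -64*(35 - 5) = -64*30 = -1920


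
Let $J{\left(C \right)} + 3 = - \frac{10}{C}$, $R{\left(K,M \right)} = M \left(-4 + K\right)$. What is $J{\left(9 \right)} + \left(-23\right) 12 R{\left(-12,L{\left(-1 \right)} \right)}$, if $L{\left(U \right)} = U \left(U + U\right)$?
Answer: $\frac{79451}{9} \approx 8827.9$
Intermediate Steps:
$L{\left(U \right)} = 2 U^{2}$ ($L{\left(U \right)} = U 2 U = 2 U^{2}$)
$J{\left(C \right)} = -3 - \frac{10}{C}$
$J{\left(9 \right)} + \left(-23\right) 12 R{\left(-12,L{\left(-1 \right)} \right)} = \left(-3 - \frac{10}{9}\right) + \left(-23\right) 12 \cdot 2 \left(-1\right)^{2} \left(-4 - 12\right) = \left(-3 - \frac{10}{9}\right) - 276 \cdot 2 \cdot 1 \left(-16\right) = \left(-3 - \frac{10}{9}\right) - 276 \cdot 2 \left(-16\right) = - \frac{37}{9} - -8832 = - \frac{37}{9} + 8832 = \frac{79451}{9}$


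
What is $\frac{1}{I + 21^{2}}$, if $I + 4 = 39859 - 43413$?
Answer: $- \frac{1}{3117} \approx -0.00032082$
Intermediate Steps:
$I = -3558$ ($I = -4 + \left(39859 - 43413\right) = -4 - 3554 = -3558$)
$\frac{1}{I + 21^{2}} = \frac{1}{-3558 + 21^{2}} = \frac{1}{-3558 + 441} = \frac{1}{-3117} = - \frac{1}{3117}$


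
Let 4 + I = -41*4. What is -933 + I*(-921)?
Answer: 153795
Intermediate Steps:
I = -168 (I = -4 - 41*4 = -4 - 164 = -168)
-933 + I*(-921) = -933 - 168*(-921) = -933 + 154728 = 153795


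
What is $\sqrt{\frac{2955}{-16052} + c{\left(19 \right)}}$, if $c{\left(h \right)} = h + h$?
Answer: $\frac{\sqrt{2435975273}}{8026} \approx 6.1495$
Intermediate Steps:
$c{\left(h \right)} = 2 h$
$\sqrt{\frac{2955}{-16052} + c{\left(19 \right)}} = \sqrt{\frac{2955}{-16052} + 2 \cdot 19} = \sqrt{2955 \left(- \frac{1}{16052}\right) + 38} = \sqrt{- \frac{2955}{16052} + 38} = \sqrt{\frac{607021}{16052}} = \frac{\sqrt{2435975273}}{8026}$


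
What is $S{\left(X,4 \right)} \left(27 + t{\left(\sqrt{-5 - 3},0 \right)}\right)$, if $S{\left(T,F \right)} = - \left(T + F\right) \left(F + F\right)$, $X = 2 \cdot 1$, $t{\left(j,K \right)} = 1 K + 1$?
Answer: $-1344$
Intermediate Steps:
$t{\left(j,K \right)} = 1 + K$ ($t{\left(j,K \right)} = K + 1 = 1 + K$)
$X = 2$
$S{\left(T,F \right)} = - 2 F \left(F + T\right)$ ($S{\left(T,F \right)} = - \left(F + T\right) 2 F = - 2 F \left(F + T\right)$)
$S{\left(X,4 \right)} \left(27 + t{\left(\sqrt{-5 - 3},0 \right)}\right) = \left(-2\right) 4 \left(4 + 2\right) \left(27 + \left(1 + 0\right)\right) = \left(-2\right) 4 \cdot 6 \left(27 + 1\right) = \left(-48\right) 28 = -1344$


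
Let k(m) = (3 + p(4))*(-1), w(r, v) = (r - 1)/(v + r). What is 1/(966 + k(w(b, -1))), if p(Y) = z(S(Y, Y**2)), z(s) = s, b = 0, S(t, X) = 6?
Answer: 1/957 ≈ 0.0010449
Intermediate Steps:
p(Y) = 6
w(r, v) = (-1 + r)/(r + v)
k(m) = -9 (k(m) = (3 + 6)*(-1) = 9*(-1) = -9)
1/(966 + k(w(b, -1))) = 1/(966 - 9) = 1/957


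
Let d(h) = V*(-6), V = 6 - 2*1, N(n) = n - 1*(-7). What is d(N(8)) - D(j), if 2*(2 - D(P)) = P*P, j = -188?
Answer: 17646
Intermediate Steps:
N(n) = 7 + n (N(n) = n + 7 = 7 + n)
V = 4 (V = 6 - 2 = 4)
D(P) = 2 - P²/2 (D(P) = 2 - P*P/2 = 2 - P²/2)
d(h) = -24 (d(h) = 4*(-6) = -24)
d(N(8)) - D(j) = -24 - (2 - ½*(-188)²) = -24 - (2 - ½*35344) = -24 - (2 - 17672) = -24 - 1*(-17670) = -24 + 17670 = 17646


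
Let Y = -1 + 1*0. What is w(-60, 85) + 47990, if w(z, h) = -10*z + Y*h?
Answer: 48505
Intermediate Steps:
Y = -1 (Y = -1 + 0 = -1)
w(z, h) = -h - 10*z (w(z, h) = -10*z - h = -h - 10*z)
w(-60, 85) + 47990 = (-1*85 - 10*(-60)) + 47990 = (-85 + 600) + 47990 = 515 + 47990 = 48505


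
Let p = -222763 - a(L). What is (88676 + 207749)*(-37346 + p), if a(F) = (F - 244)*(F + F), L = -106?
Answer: -99097545325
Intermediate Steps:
a(F) = 2*F*(-244 + F) (a(F) = (-244 + F)*(2*F) = 2*F*(-244 + F))
p = -296963 (p = -222763 - 2*(-106)*(-244 - 106) = -222763 - 2*(-106)*(-350) = -222763 - 1*74200 = -222763 - 74200 = -296963)
(88676 + 207749)*(-37346 + p) = (88676 + 207749)*(-37346 - 296963) = 296425*(-334309) = -99097545325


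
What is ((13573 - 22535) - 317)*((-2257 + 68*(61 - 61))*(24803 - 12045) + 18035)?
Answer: 267019658109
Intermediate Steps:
((13573 - 22535) - 317)*((-2257 + 68*(61 - 61))*(24803 - 12045) + 18035) = (-8962 - 317)*((-2257 + 68*0)*12758 + 18035) = -9279*((-2257 + 0)*12758 + 18035) = -9279*(-2257*12758 + 18035) = -9279*(-28794806 + 18035) = -9279*(-28776771) = 267019658109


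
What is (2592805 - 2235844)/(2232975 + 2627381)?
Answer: 356961/4860356 ≈ 0.073443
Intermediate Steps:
(2592805 - 2235844)/(2232975 + 2627381) = 356961/4860356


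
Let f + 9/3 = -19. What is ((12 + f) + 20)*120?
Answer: 1200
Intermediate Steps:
f = -22 (f = -3 - 19 = -22)
((12 + f) + 20)*120 = ((12 - 22) + 20)*120 = (-10 + 20)*120 = 10*120 = 1200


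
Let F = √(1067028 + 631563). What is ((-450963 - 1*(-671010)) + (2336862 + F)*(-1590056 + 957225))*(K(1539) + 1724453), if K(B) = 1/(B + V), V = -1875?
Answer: -40802999632249720425/16 - 366672537692017*√1698591/336 ≈ -2.5516e+18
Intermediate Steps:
F = √1698591 ≈ 1303.3
K(B) = 1/(-1875 + B) (K(B) = 1/(B - 1875) = 1/(-1875 + B))
((-450963 - 1*(-671010)) + (2336862 + F)*(-1590056 + 957225))*(K(1539) + 1724453) = ((-450963 - 1*(-671010)) + (2336862 + √1698591)*(-1590056 + 957225))*(1/(-1875 + 1539) + 1724453) = ((-450963 + 671010) + (2336862 + √1698591)*(-632831))*(1/(-336) + 1724453) = (220047 + (-1478838716322 - 632831*√1698591))*(-1/336 + 1724453) = (-1478838496275 - 632831*√1698591)*(579416207/336) = -40802999632249720425/16 - 366672537692017*√1698591/336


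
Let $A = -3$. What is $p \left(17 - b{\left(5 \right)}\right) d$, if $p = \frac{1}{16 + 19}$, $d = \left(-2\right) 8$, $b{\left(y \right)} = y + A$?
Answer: $- \frac{48}{7} \approx -6.8571$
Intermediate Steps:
$b{\left(y \right)} = -3 + y$ ($b{\left(y \right)} = y - 3 = -3 + y$)
$d = -16$
$p = \frac{1}{35} \approx 0.028571$
$p \left(17 - b{\left(5 \right)}\right) d = \frac{17 - \left(-3 + 5\right)}{35} \left(-16\right) = \frac{17 - 2}{35} \left(-16\right) = \frac{1}{35} \cdot 15 \left(-16\right) = \frac{3}{7} \left(-16\right) = - \frac{48}{7}$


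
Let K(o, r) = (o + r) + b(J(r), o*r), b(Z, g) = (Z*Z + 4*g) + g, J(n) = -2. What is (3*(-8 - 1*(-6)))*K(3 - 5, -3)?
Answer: -174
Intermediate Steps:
b(Z, g) = Z² + 5*g (b(Z, g) = (Z² + 4*g) + g = Z² + 5*g)
K(o, r) = 4 + o + r + 5*o*r (K(o, r) = (o + r) + ((-2)² + 5*(o*r)) = (o + r) + (4 + 5*o*r) = 4 + o + r + 5*o*r)
(3*(-8 - 1*(-6)))*K(3 - 5, -3) = (3*(-8 - 1*(-6)))*(4 + (3 - 5) - 3 + 5*(3 - 5)*(-3)) = (3*(-8 + 6))*(4 - 2 - 3 + 5*(-2)*(-3)) = (3*(-2))*(4 - 2 - 3 + 30) = -6*29 = -174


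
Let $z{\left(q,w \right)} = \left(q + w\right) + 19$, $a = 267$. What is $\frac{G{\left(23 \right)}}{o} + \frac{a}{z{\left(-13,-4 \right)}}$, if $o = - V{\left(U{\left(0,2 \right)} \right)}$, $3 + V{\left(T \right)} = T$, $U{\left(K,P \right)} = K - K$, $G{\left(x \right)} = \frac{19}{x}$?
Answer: $\frac{18461}{138} \approx 133.78$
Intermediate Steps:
$U{\left(K,P \right)} = 0$
$V{\left(T \right)} = -3 + T$
$z{\left(q,w \right)} = 19 + q + w$
$o = 3$ ($o = - (-3 + 0) = \left(-1\right) \left(-3\right) = 3$)
$\frac{G{\left(23 \right)}}{o} + \frac{a}{z{\left(-13,-4 \right)}} = \frac{19 \cdot \frac{1}{23}}{3} + \frac{267}{19 - 13 - 4} = 19 \cdot \frac{1}{23} \cdot \frac{1}{3} + \frac{267}{2} = \frac{19}{23} \cdot \frac{1}{3} + 267 \cdot \frac{1}{2} = \frac{19}{69} + \frac{267}{2} = \frac{18461}{138}$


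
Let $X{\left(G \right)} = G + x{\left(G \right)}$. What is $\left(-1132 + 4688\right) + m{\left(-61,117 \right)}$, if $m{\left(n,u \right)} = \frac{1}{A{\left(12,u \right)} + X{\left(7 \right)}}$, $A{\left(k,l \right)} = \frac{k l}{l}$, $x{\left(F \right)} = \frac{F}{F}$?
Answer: $\frac{71121}{20} \approx 3556.1$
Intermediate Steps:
$x{\left(F \right)} = 1$
$A{\left(k,l \right)} = k$
$X{\left(G \right)} = 1 + G$ ($X{\left(G \right)} = G + 1 = 1 + G$)
$m{\left(n,u \right)} = \frac{1}{20}$ ($m{\left(n,u \right)} = \frac{1}{12 + \left(1 + 7\right)} = \frac{1}{12 + 8} = \frac{1}{20}$)
$\left(-1132 + 4688\right) + m{\left(-61,117 \right)} = \left(-1132 + 4688\right) + \frac{1}{20} = 3556 + \frac{1}{20} = \frac{71121}{20}$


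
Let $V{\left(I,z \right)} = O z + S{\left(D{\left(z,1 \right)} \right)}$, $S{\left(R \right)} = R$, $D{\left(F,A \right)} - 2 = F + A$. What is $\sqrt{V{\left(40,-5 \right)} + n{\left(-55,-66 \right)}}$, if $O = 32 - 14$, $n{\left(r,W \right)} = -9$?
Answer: $i \sqrt{101} \approx 10.05 i$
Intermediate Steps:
$D{\left(F,A \right)} = 2 + A + F$ ($D{\left(F,A \right)} = 2 + \left(F + A\right) = 2 + \left(A + F\right) = 2 + A + F$)
$O = 18$
$V{\left(I,z \right)} = 3 + 19 z$ ($V{\left(I,z \right)} = 18 z + \left(2 + 1 + z\right) = 18 z + \left(3 + z\right) = 3 + 19 z$)
$\sqrt{V{\left(40,-5 \right)} + n{\left(-55,-66 \right)}} = \sqrt{\left(3 + 19 \left(-5\right)\right) - 9} = \sqrt{\left(3 - 95\right) - 9} = \sqrt{-92 - 9} = \sqrt{-101} = i \sqrt{101}$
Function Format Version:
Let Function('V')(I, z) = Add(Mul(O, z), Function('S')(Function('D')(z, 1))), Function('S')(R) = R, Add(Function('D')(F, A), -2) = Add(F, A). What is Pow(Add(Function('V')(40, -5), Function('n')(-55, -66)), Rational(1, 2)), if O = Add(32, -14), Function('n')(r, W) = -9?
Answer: Mul(I, Pow(101, Rational(1, 2))) ≈ Mul(10.050, I)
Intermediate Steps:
Function('D')(F, A) = Add(2, A, F) (Function('D')(F, A) = Add(2, Add(F, A)) = Add(2, Add(A, F)) = Add(2, A, F))
O = 18
Function('V')(I, z) = Add(3, Mul(19, z)) (Function('V')(I, z) = Add(Mul(18, z), Add(2, 1, z)) = Add(Mul(18, z), Add(3, z)) = Add(3, Mul(19, z)))
Pow(Add(Function('V')(40, -5), Function('n')(-55, -66)), Rational(1, 2)) = Pow(Add(Add(3, Mul(19, -5)), -9), Rational(1, 2)) = Pow(Add(Add(3, -95), -9), Rational(1, 2)) = Pow(Add(-92, -9), Rational(1, 2)) = Pow(-101, Rational(1, 2)) = Mul(I, Pow(101, Rational(1, 2)))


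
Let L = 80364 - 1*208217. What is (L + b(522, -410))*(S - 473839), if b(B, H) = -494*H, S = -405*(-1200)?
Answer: 908268607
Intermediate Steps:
L = -127853 (L = 80364 - 208217 = -127853)
S = 486000
(L + b(522, -410))*(S - 473839) = (-127853 - 494*(-410))*(486000 - 473839) = (-127853 + 202540)*12161 = 74687*12161 = 908268607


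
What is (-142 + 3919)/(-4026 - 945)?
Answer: -1259/1657 ≈ -0.75981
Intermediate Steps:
(-142 + 3919)/(-4026 - 945) = 3777/(-4971) = 3777*(-1/4971) = -1259/1657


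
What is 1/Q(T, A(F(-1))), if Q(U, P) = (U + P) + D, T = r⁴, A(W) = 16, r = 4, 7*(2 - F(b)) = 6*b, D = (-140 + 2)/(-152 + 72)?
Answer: 40/10949 ≈ 0.0036533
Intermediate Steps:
D = 69/40 (D = -138/(-80) = -138*(-1/80) = 69/40 ≈ 1.7250)
F(b) = 2 - 6*b/7
T = 256 (T = 4⁴ = 256)
Q(U, P) = 69/40 + P + U (Q(U, P) = (U + P) + 69/40 = (P + U) + 69/40 = 69/40 + P + U)
1/Q(T, A(F(-1))) = 1/(69/40 + 16 + 256) = 1/(10949/40) = 40/10949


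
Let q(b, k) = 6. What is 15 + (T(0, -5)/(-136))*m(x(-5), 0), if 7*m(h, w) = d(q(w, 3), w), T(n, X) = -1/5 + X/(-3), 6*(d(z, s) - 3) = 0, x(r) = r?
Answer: 35689/2380 ≈ 14.995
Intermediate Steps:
d(z, s) = 3 (d(z, s) = 3 + (⅙)*0 = 3 + 0 = 3)
T(n, X) = -⅕ - X/3 (T(n, X) = -1*⅕ + X*(-⅓) = -⅕ - X/3)
m(h, w) = 3/7 (m(h, w) = (⅐)*3 = 3/7)
15 + (T(0, -5)/(-136))*m(x(-5), 0) = 15 + ((-⅕ - ⅓*(-5))/(-136))*(3/7) = 15 + ((-⅕ + 5/3)*(-1/136))*(3/7) = 15 + ((22/15)*(-1/136))*(3/7) = 15 - 11/1020*3/7 = 15 - 11/2380 = 35689/2380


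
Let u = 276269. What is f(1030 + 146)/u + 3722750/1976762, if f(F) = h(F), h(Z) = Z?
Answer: 73628935133/39008432927 ≈ 1.8875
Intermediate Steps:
f(F) = F
f(1030 + 146)/u + 3722750/1976762 = (1030 + 146)/276269 + 3722750/1976762 = 1176*(1/276269) + 3722750*(1/1976762) = 168/39467 + 1861375/988381 = 73628935133/39008432927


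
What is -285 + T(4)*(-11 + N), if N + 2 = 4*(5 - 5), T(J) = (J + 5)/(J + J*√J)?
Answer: -1179/4 ≈ -294.75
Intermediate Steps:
T(J) = (5 + J)/(J + J^(3/2))
N = -2 (N = -2 + 4*(5 - 5) = -2 + 4*0 = -2 + 0 = -2)
-285 + T(4)*(-11 + N) = -285 + ((5 + 4)/(4 + 4^(3/2)))*(-11 - 2) = -285 + (9/(4 + 8))*(-13) = -285 + (9/12)*(-13) = -285 + ((1/12)*9)*(-13) = -285 + (¾)*(-13) = -285 - 39/4 = -1179/4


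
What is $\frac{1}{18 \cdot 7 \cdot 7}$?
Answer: $\frac{1}{882} \approx 0.0011338$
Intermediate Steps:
$\frac{1}{18 \cdot 7 \cdot 7} = \frac{1}{126 \cdot 7} = \frac{1}{882}$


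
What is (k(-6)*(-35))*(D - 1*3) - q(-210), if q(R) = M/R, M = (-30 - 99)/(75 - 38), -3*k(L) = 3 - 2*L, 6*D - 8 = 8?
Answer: -453379/7770 ≈ -58.350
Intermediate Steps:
D = 8/3 (D = 4/3 + (1/6)*8 = 4/3 + 4/3 = 8/3 ≈ 2.6667)
k(L) = -1 + 2*L/3 (k(L) = -(3 - 2*L)/3 = -1 + 2*L/3)
M = -129/37 ≈ -3.4865
q(R) = -129/(37*R)
(k(-6)*(-35))*(D - 1*3) - q(-210) = ((-1 + (2/3)*(-6))*(-35))*(8/3 - 1*3) - (-129)/(37*(-210)) = ((-1 - 4)*(-35))*(8/3 - 3) - (-129)*(-1)/(37*210) = -5*(-35)*(-1/3) - 1*43/2590 = 175*(-1/3) - 43/2590 = -175/3 - 43/2590 = -453379/7770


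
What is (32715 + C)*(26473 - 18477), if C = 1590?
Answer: 274302780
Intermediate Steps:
(32715 + C)*(26473 - 18477) = (32715 + 1590)*(26473 - 18477) = 34305*7996 = 274302780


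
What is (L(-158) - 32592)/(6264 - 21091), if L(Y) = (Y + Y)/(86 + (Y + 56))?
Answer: 130289/59308 ≈ 2.1968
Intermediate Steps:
L(Y) = 2*Y/(142 + Y) (L(Y) = (2*Y)/(86 + (56 + Y)) = (2*Y)/(142 + Y) = 2*Y/(142 + Y))
(L(-158) - 32592)/(6264 - 21091) = (2*(-158)/(142 - 158) - 32592)/(6264 - 21091) = (2*(-158)/(-16) - 32592)/(-14827) = (2*(-158)*(-1/16) - 32592)*(-1/14827) = (79/4 - 32592)*(-1/14827) = -130289/4*(-1/14827) = 130289/59308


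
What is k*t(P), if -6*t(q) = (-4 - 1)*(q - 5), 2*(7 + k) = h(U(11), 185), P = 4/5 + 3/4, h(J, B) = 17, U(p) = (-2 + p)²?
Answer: -69/16 ≈ -4.3125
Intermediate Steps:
P = 31/20 (P = 4*(⅕) + 3*(¼) = ⅘ + ¾ = 31/20 ≈ 1.5500)
k = 3/2 (k = -7 + (½)*17 = -7 + 17/2 = 3/2 ≈ 1.5000)
t(q) = -25/6 + 5*q/6 (t(q) = -(-4 - 1)*(q - 5)/6 = -(-5)*(-5 + q)/6 = -(25 - 5*q)/6 = -25/6 + 5*q/6)
k*t(P) = 3*(-25/6 + (⅚)*(31/20))/2 = 3*(-25/6 + 31/24)/2 = (3/2)*(-23/8) = -69/16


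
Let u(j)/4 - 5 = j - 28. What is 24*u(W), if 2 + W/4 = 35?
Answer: 10464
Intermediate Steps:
W = 132 (W = -8 + 4*35 = -8 + 140 = 132)
u(j) = -92 + 4*j (u(j) = 20 + 4*(j - 28) = 20 + 4*(-28 + j) = 20 + (-112 + 4*j) = -92 + 4*j)
24*u(W) = 24*(-92 + 4*132) = 24*(-92 + 528) = 24*436 = 10464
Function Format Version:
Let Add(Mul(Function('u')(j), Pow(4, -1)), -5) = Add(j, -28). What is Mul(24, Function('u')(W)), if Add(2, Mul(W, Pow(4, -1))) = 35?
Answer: 10464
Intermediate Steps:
W = 132 (W = Add(-8, Mul(4, 35)) = Add(-8, 140) = 132)
Function('u')(j) = Add(-92, Mul(4, j)) (Function('u')(j) = Add(20, Mul(4, Add(j, -28))) = Add(20, Mul(4, Add(-28, j))) = Add(20, Add(-112, Mul(4, j))) = Add(-92, Mul(4, j)))
Mul(24, Function('u')(W)) = Mul(24, Add(-92, Mul(4, 132))) = Mul(24, Add(-92, 528)) = Mul(24, 436) = 10464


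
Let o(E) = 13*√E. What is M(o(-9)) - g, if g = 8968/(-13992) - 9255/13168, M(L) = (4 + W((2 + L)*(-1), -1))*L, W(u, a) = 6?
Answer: 30948323/23030832 + 390*I ≈ 1.3438 + 390.0*I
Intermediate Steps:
M(L) = 10*L (M(L) = (4 + 6)*L = 10*L)
g = -30948323/23030832 (g = 8968*(-1/13992) - 9255*1/13168 = -1121/1749 - 9255/13168 = -30948323/23030832 ≈ -1.3438)
M(o(-9)) - g = 10*(13*√(-9)) - 1*(-30948323/23030832) = 10*(13*(3*I)) + 30948323/23030832 = 10*(39*I) + 30948323/23030832 = 390*I + 30948323/23030832 = 30948323/23030832 + 390*I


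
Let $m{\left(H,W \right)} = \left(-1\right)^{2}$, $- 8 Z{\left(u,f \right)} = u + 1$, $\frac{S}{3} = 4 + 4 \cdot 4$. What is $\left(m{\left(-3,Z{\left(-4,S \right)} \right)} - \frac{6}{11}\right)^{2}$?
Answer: $\frac{25}{121} \approx 0.20661$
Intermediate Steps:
$S = 60$ ($S = 3 \left(4 + 4 \cdot 4\right) = 3 \left(4 + 16\right) = 3 \cdot 20 = 60$)
$Z{\left(u,f \right)} = - \frac{1}{8} - \frac{u}{8}$ ($Z{\left(u,f \right)} = - \frac{u + 1}{8} = - \frac{1 + u}{8} = - \frac{1}{8} - \frac{u}{8}$)
$m{\left(H,W \right)} = 1$
$\left(m{\left(-3,Z{\left(-4,S \right)} \right)} - \frac{6}{11}\right)^{2} = \left(1 - \frac{6}{11}\right)^{2} = \left(\frac{5}{11}\right)^{2} = \frac{25}{121}$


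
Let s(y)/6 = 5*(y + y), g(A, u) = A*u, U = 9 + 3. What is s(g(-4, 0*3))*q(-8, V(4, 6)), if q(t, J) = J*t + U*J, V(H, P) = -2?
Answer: 0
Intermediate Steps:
U = 12
s(y) = 60*y (s(y) = 6*(5*(y + y)) = 6*(5*(2*y)) = 6*(10*y) = 60*y)
q(t, J) = 12*J + J*t (q(t, J) = J*t + 12*J = 12*J + J*t)
s(g(-4, 0*3))*q(-8, V(4, 6)) = (60*(-0*3))*(-2*(12 - 8)) = (60*(-4*0))*(-2*4) = (60*0)*(-8) = 0*(-8) = 0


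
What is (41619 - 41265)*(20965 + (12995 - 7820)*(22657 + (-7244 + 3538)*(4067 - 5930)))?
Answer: 12689805994860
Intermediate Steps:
(41619 - 41265)*(20965 + (12995 - 7820)*(22657 + (-7244 + 3538)*(4067 - 5930))) = 354*(20965 + 5175*(22657 - 3706*(-1863))) = 354*(20965 + 5175*(22657 + 6904278)) = 354*(20965 + 5175*6926935) = 354*(20965 + 35846888625) = 354*35846909590 = 12689805994860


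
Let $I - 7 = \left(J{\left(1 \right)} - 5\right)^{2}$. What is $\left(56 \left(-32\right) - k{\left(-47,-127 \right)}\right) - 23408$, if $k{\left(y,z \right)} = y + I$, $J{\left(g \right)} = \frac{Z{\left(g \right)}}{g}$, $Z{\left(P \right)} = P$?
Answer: $-25176$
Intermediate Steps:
$J{\left(g \right)} = 1$ ($J{\left(g \right)} = \frac{g}{g} = 1$)
$I = 23$ ($I = 7 + \left(1 - 5\right)^{2} = 7 + \left(-4\right)^{2} = 7 + 16 = 23$)
$k{\left(y,z \right)} = 23 + y$ ($k{\left(y,z \right)} = y + 23 = 23 + y$)
$\left(56 \left(-32\right) - k{\left(-47,-127 \right)}\right) - 23408 = \left(56 \left(-32\right) - \left(23 - 47\right)\right) - 23408 = \left(-1792 - -24\right) - 23408 = \left(-1792 + 24\right) - 23408 = -1768 - 23408 = -25176$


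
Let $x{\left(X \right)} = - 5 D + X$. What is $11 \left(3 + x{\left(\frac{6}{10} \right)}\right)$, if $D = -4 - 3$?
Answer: $\frac{2123}{5} \approx 424.6$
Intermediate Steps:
$D = -7$ ($D = -4 - 3 = -7$)
$x{\left(X \right)} = 35 + X$ ($x{\left(X \right)} = \left(-5\right) \left(-7\right) + X = 35 + X$)
$11 \left(3 + x{\left(\frac{6}{10} \right)}\right) = 11 \left(3 + \left(35 + \frac{6}{10}\right)\right) = 11 \left(3 + \left(35 + 6 \cdot \frac{1}{10}\right)\right) = 11 \left(3 + \left(35 + \frac{3}{5}\right)\right) = 11 \left(3 + \frac{178}{5}\right) = 11 \cdot \frac{193}{5} = \frac{2123}{5}$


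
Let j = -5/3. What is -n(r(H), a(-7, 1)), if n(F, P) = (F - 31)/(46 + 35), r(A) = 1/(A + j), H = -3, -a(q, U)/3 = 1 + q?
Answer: 437/1134 ≈ 0.38536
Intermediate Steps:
j = -5/3 (j = -5*1/3 = -5/3 ≈ -1.6667)
a(q, U) = -3 - 3*q (a(q, U) = -3*(1 + q) = -3 - 3*q)
r(A) = 1/(-5/3 + A) (r(A) = 1/(A - 5/3) = 1/(-5/3 + A))
n(F, P) = -31/81 + F/81 (n(F, P) = (-31 + F)/81 = (-31 + F)*(1/81) = -31/81 + F/81)
-n(r(H), a(-7, 1)) = -(-31/81 + (3/(-5 + 3*(-3)))/81) = -(-31/81 + (3/(-5 - 9))/81) = -(-31/81 + (3/(-14))/81) = -(-31/81 + (3*(-1/14))/81) = -(-31/81 + (1/81)*(-3/14)) = -(-31/81 - 1/378) = -1*(-437/1134) = 437/1134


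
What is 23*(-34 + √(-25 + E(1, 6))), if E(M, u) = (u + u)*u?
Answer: -782 + 23*√47 ≈ -624.32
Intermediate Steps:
E(M, u) = 2*u² (E(M, u) = (2*u)*u = 2*u²)
23*(-34 + √(-25 + E(1, 6))) = 23*(-34 + √(-25 + 2*6²)) = 23*(-34 + √(-25 + 2*36)) = 23*(-34 + √(-25 + 72)) = 23*(-34 + √47) = -782 + 23*√47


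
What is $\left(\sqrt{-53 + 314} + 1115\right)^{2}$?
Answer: $1243486 + 6690 \sqrt{29} \approx 1.2795 \cdot 10^{6}$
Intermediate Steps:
$\left(\sqrt{-53 + 314} + 1115\right)^{2} = \left(\sqrt{261} + 1115\right)^{2} = \left(3 \sqrt{29} + 1115\right)^{2} = \left(1115 + 3 \sqrt{29}\right)^{2}$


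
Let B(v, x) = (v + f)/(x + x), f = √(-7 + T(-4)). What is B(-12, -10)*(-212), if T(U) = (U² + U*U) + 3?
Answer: -636/5 + 106*√7/5 ≈ -71.110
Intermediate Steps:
T(U) = 3 + 2*U² (T(U) = (U² + U²) + 3 = 2*U² + 3 = 3 + 2*U²)
f = 2*√7 (f = √(-7 + (3 + 2*(-4)²)) = √(-7 + (3 + 2*16)) = √(-7 + (3 + 32)) = √(-7 + 35) = √28 = 2*√7 ≈ 5.2915)
B(v, x) = (v + 2*√7)/(2*x) (B(v, x) = (v + 2*√7)/(x + x) = (v + 2*√7)/((2*x)) = (v + 2*√7)*(1/(2*x)) = (v + 2*√7)/(2*x))
B(-12, -10)*(-212) = ((√7 + (½)*(-12))/(-10))*(-212) = -(√7 - 6)/10*(-212) = -(-6 + √7)/10*(-212) = (⅗ - √7/10)*(-212) = -636/5 + 106*√7/5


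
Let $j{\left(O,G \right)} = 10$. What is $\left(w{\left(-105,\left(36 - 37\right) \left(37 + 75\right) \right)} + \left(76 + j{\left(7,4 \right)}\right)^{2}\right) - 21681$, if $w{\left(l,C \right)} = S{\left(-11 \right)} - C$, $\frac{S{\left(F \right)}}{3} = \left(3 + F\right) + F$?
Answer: $-14230$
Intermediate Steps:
$S{\left(F \right)} = 9 + 6 F$ ($S{\left(F \right)} = 3 \left(\left(3 + F\right) + F\right) = 3 \left(3 + 2 F\right) = 9 + 6 F$)
$w{\left(l,C \right)} = -57 - C$ ($w{\left(l,C \right)} = \left(9 + 6 \left(-11\right)\right) - C = \left(9 - 66\right) - C = -57 - C$)
$\left(w{\left(-105,\left(36 - 37\right) \left(37 + 75\right) \right)} + \left(76 + j{\left(7,4 \right)}\right)^{2}\right) - 21681 = \left(\left(-57 - \left(36 - 37\right) \left(37 + 75\right)\right) + \left(76 + 10\right)^{2}\right) - 21681 = \left(\left(-57 - \left(-1\right) 112\right) + 86^{2}\right) - 21681 = \left(\left(-57 - -112\right) + 7396\right) - 21681 = \left(\left(-57 + 112\right) + 7396\right) - 21681 = \left(55 + 7396\right) - 21681 = 7451 - 21681 = -14230$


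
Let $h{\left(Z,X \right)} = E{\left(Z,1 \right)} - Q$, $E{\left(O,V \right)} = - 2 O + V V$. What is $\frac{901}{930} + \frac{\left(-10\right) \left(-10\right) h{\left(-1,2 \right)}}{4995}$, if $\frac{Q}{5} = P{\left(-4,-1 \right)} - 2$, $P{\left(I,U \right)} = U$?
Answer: $\frac{45737}{34410} \approx 1.3292$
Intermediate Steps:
$E{\left(O,V \right)} = V^{2} - 2 O$ ($E{\left(O,V \right)} = - 2 O + V^{2} = V^{2} - 2 O$)
$Q = -15$ ($Q = 5 \left(-1 - 2\right) = 5 \left(-3\right) = -15$)
$h{\left(Z,X \right)} = 16 - 2 Z$ ($h{\left(Z,X \right)} = \left(1^{2} - 2 Z\right) - -15 = \left(1 - 2 Z\right) + 15 = 16 - 2 Z$)
$\frac{901}{930} + \frac{\left(-10\right) \left(-10\right) h{\left(-1,2 \right)}}{4995} = \frac{901}{930} + \frac{\left(-10\right) \left(-10\right) \left(16 - -2\right)}{4995} = 901 \cdot \frac{1}{930} + 100 \left(16 + 2\right) \frac{1}{4995} = \frac{901}{930} + 100 \cdot 18 \cdot \frac{1}{4995} = \frac{901}{930} + 1800 \cdot \frac{1}{4995} = \frac{901}{930} + \frac{40}{111} = \frac{45737}{34410}$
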